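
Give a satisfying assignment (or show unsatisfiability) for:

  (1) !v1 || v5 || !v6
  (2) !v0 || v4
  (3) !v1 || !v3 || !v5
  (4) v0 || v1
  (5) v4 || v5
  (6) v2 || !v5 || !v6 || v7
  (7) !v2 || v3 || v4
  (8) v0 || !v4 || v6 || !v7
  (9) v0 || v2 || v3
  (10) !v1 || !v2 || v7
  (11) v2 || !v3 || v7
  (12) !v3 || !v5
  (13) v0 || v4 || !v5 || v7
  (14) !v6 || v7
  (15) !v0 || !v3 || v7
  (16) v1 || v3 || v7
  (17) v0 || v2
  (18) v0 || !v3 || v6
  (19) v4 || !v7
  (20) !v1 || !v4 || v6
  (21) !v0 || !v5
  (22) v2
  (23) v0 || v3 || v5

Unit clause (v2) forces v2 = True.
Set v0 = False.
  then (v0 || v1) forces v1 = True.
  then (!v1 || !v2 || v7) forces v7 = True.
  then (v4 || !v7) forces v4 = True.
  then (!v1 || !v4 || v6) forces v6 = True.
  then (!v1 || v5 || !v6) forces v5 = True.
  then (!v1 || !v3 || !v5) forces v3 = False.
All clauses satisfied.

v0: False, v1: True, v2: True, v3: False, v4: True, v5: True, v6: True, v7: True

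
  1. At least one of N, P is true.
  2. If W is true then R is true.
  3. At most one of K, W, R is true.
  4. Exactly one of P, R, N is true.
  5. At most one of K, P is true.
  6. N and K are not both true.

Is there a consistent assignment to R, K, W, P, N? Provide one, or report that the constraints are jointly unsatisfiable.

R: False, K: False, W: False, P: True, N: False

  (1) {N, P}: 1 true — at least one ✓
  (2) W=F ⇒ R: vacuous ✓
  (3) {K, W, R}: 0 true — at most one ✓
  (4) {P, R, N}: 1 true — exactly one ✓
  (5) {K, P}: 1 true — at most one ✓
  (6) N=F, K=F — not both ✓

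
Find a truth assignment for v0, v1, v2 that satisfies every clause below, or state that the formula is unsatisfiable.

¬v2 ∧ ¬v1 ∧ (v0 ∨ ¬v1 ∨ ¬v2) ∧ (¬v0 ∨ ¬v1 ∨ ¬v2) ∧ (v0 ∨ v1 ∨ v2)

v0: True, v1: False, v2: False

Unit clause (¬v2) forces v2 = False.
Unit clause (¬v1) forces v1 = False.
In (v0 ∨ v1 ∨ v2) only v0 is left, so v0 = True.
Check each clause:
  (¬v2): ¬v2 holds.
  (¬v1): ¬v1 holds.
  (v0 ∨ ¬v1 ∨ ¬v2): v0 holds.
  (¬v0 ∨ ¬v1 ∨ ¬v2): ¬v1 holds.
  (v0 ∨ v1 ∨ v2): v0 holds.
All clauses satisfied.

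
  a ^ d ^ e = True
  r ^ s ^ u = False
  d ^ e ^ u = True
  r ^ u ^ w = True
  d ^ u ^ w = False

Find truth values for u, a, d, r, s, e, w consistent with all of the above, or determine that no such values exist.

u: True, a: True, d: False, r: True, s: False, e: False, w: True

a ^ d ^ e = T ^ F ^ F = True ✓
r ^ s ^ u = T ^ F ^ T = False ✓
d ^ e ^ u = F ^ F ^ T = True ✓
r ^ u ^ w = T ^ T ^ T = True ✓
d ^ u ^ w = F ^ T ^ T = False ✓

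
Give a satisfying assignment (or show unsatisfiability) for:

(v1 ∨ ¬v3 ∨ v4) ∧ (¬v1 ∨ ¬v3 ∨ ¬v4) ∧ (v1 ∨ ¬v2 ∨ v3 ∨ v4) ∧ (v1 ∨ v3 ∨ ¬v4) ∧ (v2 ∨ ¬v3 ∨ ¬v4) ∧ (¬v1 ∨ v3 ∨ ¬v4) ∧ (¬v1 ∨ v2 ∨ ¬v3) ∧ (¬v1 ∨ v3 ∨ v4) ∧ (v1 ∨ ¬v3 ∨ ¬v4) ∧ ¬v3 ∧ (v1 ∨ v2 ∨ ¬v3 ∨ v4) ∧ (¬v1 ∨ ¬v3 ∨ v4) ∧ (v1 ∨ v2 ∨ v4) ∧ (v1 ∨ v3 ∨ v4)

No satisfying assignment exists.

Case v1 = True:
  (¬v3) forces v3 = False.
  (¬v1 ∨ v3 ∨ ¬v4) forces v4 = False.
  Clause (¬v1 ∨ v3 ∨ v4) is falsified — contradiction.
Case v1 = False:
  (¬v3) forces v3 = False.
  (v1 ∨ v3 ∨ ¬v4) forces v4 = False.
  Clause (v1 ∨ v3 ∨ v4) is falsified — contradiction.
Both cases fail, so the formula is unsatisfiable.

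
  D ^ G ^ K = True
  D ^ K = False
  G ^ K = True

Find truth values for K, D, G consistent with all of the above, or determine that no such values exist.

K: False, D: False, G: True

D ^ G ^ K = F ^ T ^ F = True ✓
D ^ K = F ^ F = False ✓
G ^ K = T ^ F = True ✓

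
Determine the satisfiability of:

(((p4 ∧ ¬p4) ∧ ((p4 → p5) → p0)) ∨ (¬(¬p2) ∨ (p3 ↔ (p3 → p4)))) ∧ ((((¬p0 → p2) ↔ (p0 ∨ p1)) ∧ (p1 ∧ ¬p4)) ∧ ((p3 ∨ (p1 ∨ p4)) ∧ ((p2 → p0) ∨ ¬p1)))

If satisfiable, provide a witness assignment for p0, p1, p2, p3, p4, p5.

p0 = True, p1 = True, p2 = True, p3 = True, p4 = False, p5 = False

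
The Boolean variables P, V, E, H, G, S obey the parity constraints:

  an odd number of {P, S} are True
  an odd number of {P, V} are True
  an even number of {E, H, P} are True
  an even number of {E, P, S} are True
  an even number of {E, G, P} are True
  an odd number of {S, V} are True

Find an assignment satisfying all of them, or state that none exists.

Adding constraints 1, 2, 6 mod 2: every variable appears an even number of times on the left, so the left side is 0.
But the right sides sum to 1 (mod 2). 0 ≠ 1 — the system is inconsistent.

Unsatisfiable — no assignment works.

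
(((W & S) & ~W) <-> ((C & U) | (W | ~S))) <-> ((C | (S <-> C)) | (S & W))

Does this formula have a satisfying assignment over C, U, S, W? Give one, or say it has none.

C = True; U = False; S = True; W = False

  (((W & S) & ~W) <-> ((C & U) | (W | ~S))) <-> ((C | (S <-> C)) | (S & W)) = True
    ((W & S) & ~W) <-> ((C & U) | (W | ~S)) = True
      (W & S) & ~W = False
        W & S = False
        ~W = True
      (C & U) | (W | ~S) = False
        C & U = False
        W | ~S = False
          ~S = False
    (C | (S <-> C)) | (S & W) = True
      C | (S <-> C) = True
        S <-> C = True
      S & W = False
The formula evaluates to True.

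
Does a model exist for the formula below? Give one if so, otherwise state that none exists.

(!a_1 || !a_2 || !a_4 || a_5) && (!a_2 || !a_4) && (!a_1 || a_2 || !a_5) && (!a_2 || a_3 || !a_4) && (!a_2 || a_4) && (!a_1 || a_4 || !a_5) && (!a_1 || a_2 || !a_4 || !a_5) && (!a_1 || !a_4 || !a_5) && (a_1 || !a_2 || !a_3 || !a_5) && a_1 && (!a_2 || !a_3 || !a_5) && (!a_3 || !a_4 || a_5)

a_1=T, a_2=F, a_3=F, a_4=F, a_5=F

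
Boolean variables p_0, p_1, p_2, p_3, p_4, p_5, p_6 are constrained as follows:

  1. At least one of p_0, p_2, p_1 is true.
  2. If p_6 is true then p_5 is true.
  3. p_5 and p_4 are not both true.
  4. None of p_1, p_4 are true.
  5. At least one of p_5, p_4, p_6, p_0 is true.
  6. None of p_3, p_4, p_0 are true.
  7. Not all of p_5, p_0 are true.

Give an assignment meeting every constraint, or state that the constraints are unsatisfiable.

p_0 = False, p_1 = False, p_2 = True, p_3 = False, p_4 = False, p_5 = True, p_6 = False

  (1) {p_0, p_2, p_1}: 1 true — at least one ✓
  (2) p_6=F ⇒ p_5: vacuous ✓
  (3) p_5=T, p_4=F — not both ✓
  (4) {p_1, p_4}: 0 true — none ✓
  (5) {p_5, p_4, p_6, p_0}: 1 true — at least one ✓
  (6) {p_3, p_4, p_0}: 0 true — none ✓
  (7) {p_5, p_0}: 1/2 true — not all ✓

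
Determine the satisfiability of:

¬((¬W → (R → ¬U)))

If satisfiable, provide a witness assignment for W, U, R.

W = False; U = True; R = True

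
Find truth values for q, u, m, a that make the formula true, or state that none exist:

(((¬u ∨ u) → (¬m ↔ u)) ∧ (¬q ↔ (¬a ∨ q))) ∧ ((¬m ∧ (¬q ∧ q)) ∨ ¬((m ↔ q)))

q = False; u = False; m = True; a = False

  ((¬u ∨ u) → (¬m ↔ u)) ∧ (¬q ↔ (¬a ∨ q)) = True
    (¬u ∨ u) → (¬m ↔ u) = True
      ¬u ∨ u = True
        ¬u = True
      ¬m ↔ u = True
        ¬m = False
    ¬q ↔ (¬a ∨ q) = True
      ¬q = True
      ¬a ∨ q = True
        ¬a = True
  (¬m ∧ (¬q ∧ q)) ∨ ¬((m ↔ q)) = True
    ¬m ∧ (¬q ∧ q) = False
      ¬m = False
      ¬q ∧ q = False
        ¬q = True
    ¬((m ↔ q)) = True
      m ↔ q = False
Both conjuncts True, so the formula holds.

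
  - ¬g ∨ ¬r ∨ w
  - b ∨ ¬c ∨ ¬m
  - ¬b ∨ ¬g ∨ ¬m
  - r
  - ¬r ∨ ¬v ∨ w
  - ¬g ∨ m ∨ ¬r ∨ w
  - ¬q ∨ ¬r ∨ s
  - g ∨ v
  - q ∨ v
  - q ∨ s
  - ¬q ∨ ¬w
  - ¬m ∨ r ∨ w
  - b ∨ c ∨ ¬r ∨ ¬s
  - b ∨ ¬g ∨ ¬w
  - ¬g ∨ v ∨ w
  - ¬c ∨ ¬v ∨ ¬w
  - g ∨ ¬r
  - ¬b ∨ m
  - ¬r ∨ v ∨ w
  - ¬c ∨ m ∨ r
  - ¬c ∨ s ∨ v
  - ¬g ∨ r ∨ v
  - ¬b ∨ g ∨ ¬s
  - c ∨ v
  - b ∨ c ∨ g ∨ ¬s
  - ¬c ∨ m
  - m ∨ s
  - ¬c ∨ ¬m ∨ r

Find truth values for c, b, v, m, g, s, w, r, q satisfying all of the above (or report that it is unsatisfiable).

Unsatisfiable — no assignment works.

Case b = True:
  (r) forces r = True.
  (g ∨ ¬r) forces g = True.
  (¬g ∨ ¬r ∨ w) forces w = True.
  (¬b ∨ ¬g ∨ ¬m) forces m = False.
  Clause (¬b ∨ m) is falsified — contradiction.
Case b = False:
  (r) forces r = True.
  (g ∨ ¬r) forces g = True.
  (¬g ∨ ¬r ∨ w) forces w = True.
  Clause (b ∨ ¬g ∨ ¬w) is falsified — contradiction.
Both cases fail, so the formula is unsatisfiable.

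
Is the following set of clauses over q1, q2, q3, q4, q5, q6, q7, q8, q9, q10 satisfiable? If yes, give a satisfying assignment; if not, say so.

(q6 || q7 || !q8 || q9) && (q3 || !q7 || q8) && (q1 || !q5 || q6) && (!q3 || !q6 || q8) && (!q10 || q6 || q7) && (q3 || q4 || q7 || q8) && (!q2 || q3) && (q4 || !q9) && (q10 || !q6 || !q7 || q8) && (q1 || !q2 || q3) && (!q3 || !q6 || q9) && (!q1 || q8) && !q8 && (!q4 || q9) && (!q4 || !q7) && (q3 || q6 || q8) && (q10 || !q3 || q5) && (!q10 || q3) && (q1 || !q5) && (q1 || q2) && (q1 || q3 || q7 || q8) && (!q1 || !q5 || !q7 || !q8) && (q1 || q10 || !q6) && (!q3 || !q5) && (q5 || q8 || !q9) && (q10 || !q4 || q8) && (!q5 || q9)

Unit clause (!q8) forces q8 = False.
In (!q1 || q8) only !q1 is left, so q1 = False.
In (q1 || !q5) only !q5 is left, so q5 = False.
In (q1 || q2) only q2 is left, so q2 = True.
In (q5 || q8 || !q9) only !q9 is left, so q9 = False.
In (!q2 || q3) only q3 is left, so q3 = True.
In (!q3 || !q6 || q9) only !q6 is left, so q6 = False.
In (!q4 || q9) only !q4 is left, so q4 = False.
In (q10 || !q3 || q5) only q10 is left, so q10 = True.
In (!q10 || q6 || q7) only q7 is left, so q7 = True.
All clauses satisfied.

q1 = False, q2 = True, q3 = True, q4 = False, q5 = False, q6 = False, q7 = True, q8 = False, q9 = False, q10 = True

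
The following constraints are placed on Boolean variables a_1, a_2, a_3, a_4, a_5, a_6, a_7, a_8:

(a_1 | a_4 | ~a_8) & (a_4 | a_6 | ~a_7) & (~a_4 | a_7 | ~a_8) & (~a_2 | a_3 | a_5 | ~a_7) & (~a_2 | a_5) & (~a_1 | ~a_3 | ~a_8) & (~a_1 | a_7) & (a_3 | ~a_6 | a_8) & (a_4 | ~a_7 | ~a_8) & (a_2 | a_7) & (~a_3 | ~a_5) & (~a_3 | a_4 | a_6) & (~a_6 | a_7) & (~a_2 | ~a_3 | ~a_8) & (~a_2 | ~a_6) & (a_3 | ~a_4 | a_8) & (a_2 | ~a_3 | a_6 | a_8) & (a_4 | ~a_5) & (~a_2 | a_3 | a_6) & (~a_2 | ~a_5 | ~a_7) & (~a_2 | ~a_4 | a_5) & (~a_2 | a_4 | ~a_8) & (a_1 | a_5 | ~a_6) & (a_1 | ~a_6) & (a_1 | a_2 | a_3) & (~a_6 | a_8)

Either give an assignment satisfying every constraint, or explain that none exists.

Set a_1 = True.
  then (~a_1 | a_7) forces a_7 = True.
Try a_2 = True:
  (~a_2 | a_5) forces a_5 = True.
  clause (~a_2 | ~a_5 | ~a_7) is falsified — backtrack.
So a_2 = False.
Set a_3 = False.
Try a_4 = False:
  (a_4 | a_6 | ~a_7) forces a_6 = True.
  (a_3 | ~a_6 | a_8) forces a_8 = True.
  clause (a_4 | ~a_7 | ~a_8) is falsified — backtrack.
So a_4 = True.
  then (a_3 | ~a_4 | a_8) forces a_8 = True.
Set a_5 = True.
Set a_6 = False.
All clauses satisfied.

a_1 = True, a_2 = False, a_3 = False, a_4 = True, a_5 = True, a_6 = False, a_7 = True, a_8 = True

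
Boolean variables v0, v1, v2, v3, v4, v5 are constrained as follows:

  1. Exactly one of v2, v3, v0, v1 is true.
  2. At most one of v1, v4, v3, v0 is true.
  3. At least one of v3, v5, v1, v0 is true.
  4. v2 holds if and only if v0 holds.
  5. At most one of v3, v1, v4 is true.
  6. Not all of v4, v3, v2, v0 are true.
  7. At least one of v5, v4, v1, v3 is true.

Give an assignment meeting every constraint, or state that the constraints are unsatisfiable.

v0 = False, v1 = False, v2 = False, v3 = True, v4 = False, v5 = False

  (1) {v2, v3, v0, v1}: 1 true — exactly one ✓
  (2) {v1, v4, v3, v0}: 1 true — at most one ✓
  (3) {v3, v5, v1, v0}: 1 true — at least one ✓
  (4) v2=F, v0=F — same ✓
  (5) {v3, v1, v4}: 1 true — at most one ✓
  (6) {v4, v3, v2, v0}: 1/4 true — not all ✓
  (7) {v5, v4, v1, v3}: 1 true — at least one ✓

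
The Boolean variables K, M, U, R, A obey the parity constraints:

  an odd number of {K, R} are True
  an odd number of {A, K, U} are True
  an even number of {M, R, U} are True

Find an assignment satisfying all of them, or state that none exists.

K: True, M: True, U: True, R: False, A: True

{K, R}: 1 true → odd ✓
{A, K, U}: 3 true → odd ✓
{M, R, U}: 2 true → even ✓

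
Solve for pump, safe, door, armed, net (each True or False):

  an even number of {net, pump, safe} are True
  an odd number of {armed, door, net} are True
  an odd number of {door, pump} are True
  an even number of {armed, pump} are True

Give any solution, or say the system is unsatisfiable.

pump: False, safe: False, door: True, armed: False, net: False

{net, pump, safe}: 0 true → even ✓
{armed, door, net}: 1 true → odd ✓
{door, pump}: 1 true → odd ✓
{armed, pump}: 0 true → even ✓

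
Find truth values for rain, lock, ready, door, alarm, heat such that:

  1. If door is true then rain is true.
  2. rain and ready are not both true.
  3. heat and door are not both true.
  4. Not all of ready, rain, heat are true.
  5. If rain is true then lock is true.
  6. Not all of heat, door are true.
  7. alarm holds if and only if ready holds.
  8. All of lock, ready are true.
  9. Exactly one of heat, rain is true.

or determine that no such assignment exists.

rain = False, lock = True, ready = True, door = False, alarm = True, heat = True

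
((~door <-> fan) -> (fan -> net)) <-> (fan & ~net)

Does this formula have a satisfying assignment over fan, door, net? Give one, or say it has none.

fan = True, door = True, net = False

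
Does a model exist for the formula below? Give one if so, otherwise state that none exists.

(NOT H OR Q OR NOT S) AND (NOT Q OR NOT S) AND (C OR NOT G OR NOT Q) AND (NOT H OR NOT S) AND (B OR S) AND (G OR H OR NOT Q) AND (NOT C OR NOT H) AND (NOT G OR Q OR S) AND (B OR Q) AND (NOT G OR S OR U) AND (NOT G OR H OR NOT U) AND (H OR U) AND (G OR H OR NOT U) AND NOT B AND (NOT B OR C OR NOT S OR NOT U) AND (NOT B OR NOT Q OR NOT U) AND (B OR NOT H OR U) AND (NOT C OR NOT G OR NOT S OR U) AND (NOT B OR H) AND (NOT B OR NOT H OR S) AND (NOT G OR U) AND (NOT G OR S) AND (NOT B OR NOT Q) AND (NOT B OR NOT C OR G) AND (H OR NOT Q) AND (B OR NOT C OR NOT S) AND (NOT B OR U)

Case B = True:
  Clause (NOT B) is falsified — contradiction.
Case B = False:
  (B OR S) forces S = True.
  (NOT Q OR NOT S) forces Q = False.
  Clause (B OR Q) is falsified — contradiction.
Both cases fail, so the formula is unsatisfiable.

UNSATISFIABLE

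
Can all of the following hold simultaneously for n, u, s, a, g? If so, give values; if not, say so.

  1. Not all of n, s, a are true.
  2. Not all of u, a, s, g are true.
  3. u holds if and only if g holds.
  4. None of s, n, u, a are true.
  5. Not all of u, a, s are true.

n=F, u=F, s=F, a=F, g=F

  (1) {n, s, a}: 0/3 true — not all ✓
  (2) {u, a, s, g}: 0/4 true — not all ✓
  (3) u=F, g=F — same ✓
  (4) {s, n, u, a}: 0 true — none ✓
  (5) {u, a, s}: 0/3 true — not all ✓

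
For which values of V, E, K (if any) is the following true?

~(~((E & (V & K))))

V = True; E = True; K = True

  ~(~((E & (V & K)))) = True
    ~((E & (V & K))) = False
      E & (V & K) = True
        V & K = True
The formula evaluates to True.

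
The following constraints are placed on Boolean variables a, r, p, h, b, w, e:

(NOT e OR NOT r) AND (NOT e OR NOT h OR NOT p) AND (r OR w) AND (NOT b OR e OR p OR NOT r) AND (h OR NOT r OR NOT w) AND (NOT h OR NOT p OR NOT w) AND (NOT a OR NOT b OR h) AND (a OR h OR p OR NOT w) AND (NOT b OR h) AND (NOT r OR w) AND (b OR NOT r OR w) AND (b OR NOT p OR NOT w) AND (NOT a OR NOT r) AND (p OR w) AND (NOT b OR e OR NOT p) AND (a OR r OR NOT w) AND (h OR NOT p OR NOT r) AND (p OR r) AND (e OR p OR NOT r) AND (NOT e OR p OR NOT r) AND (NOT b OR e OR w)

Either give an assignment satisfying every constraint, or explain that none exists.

UNSATISFIABLE

Case r = True:
  (NOT e OR NOT r) forces e = False.
  (NOT r OR w) forces w = True.
  (h OR NOT r OR NOT w) forces h = True.
  (NOT h OR NOT p OR NOT w) forces p = False.
  Clause (e OR p OR NOT r) is falsified — contradiction.
Case r = False:
  (r OR w) forces w = True.
  (a OR r OR NOT w) forces a = True.
  (p OR r) forces p = True.
  (NOT h OR NOT p OR NOT w) forces h = False.
  (NOT a OR NOT b OR h) forces b = False.
  Clause (b OR NOT p OR NOT w) is falsified — contradiction.
Both cases fail, so the formula is unsatisfiable.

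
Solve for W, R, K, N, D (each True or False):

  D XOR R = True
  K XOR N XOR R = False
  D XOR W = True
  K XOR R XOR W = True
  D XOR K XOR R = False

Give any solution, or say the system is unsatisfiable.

W: False; R: False; K: True; N: True; D: True

D XOR R = T XOR F = True ✓
K XOR N XOR R = T XOR T XOR F = False ✓
D XOR W = T XOR F = True ✓
K XOR R XOR W = T XOR F XOR F = True ✓
D XOR K XOR R = T XOR T XOR F = False ✓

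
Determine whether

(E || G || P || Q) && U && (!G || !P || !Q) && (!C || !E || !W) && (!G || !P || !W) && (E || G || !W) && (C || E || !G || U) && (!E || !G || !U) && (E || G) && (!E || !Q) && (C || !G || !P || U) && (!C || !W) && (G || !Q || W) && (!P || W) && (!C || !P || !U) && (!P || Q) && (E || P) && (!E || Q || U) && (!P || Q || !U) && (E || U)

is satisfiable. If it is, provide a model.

G = False, C = True, Q = False, W = False, P = False, E = True, U = True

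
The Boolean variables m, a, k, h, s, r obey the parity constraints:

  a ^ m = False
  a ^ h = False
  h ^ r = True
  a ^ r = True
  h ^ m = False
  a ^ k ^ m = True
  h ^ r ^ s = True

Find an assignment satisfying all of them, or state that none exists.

m=F, a=F, k=T, h=F, s=F, r=T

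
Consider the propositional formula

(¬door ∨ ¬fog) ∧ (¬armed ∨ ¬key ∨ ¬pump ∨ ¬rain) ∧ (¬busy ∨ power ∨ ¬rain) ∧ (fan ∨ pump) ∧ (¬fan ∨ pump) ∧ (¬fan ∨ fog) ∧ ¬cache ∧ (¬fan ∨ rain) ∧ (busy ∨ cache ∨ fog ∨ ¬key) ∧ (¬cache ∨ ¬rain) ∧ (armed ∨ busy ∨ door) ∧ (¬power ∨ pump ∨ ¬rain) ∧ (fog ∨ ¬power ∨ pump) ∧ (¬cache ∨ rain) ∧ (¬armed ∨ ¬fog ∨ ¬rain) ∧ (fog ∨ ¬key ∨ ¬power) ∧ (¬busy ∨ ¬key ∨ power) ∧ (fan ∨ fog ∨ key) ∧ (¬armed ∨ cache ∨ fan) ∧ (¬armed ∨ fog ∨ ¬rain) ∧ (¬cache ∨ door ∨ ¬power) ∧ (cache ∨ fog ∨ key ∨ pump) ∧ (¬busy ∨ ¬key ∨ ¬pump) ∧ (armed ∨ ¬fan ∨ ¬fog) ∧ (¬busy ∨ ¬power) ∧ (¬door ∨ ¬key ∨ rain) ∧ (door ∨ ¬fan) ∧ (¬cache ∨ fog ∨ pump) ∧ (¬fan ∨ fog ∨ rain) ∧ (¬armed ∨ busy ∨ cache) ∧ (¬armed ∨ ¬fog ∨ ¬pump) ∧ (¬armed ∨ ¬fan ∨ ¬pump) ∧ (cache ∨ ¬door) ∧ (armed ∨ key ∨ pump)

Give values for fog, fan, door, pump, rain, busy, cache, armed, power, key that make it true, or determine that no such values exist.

fog = True, fan = False, door = False, pump = True, rain = False, busy = True, cache = False, armed = False, power = False, key = False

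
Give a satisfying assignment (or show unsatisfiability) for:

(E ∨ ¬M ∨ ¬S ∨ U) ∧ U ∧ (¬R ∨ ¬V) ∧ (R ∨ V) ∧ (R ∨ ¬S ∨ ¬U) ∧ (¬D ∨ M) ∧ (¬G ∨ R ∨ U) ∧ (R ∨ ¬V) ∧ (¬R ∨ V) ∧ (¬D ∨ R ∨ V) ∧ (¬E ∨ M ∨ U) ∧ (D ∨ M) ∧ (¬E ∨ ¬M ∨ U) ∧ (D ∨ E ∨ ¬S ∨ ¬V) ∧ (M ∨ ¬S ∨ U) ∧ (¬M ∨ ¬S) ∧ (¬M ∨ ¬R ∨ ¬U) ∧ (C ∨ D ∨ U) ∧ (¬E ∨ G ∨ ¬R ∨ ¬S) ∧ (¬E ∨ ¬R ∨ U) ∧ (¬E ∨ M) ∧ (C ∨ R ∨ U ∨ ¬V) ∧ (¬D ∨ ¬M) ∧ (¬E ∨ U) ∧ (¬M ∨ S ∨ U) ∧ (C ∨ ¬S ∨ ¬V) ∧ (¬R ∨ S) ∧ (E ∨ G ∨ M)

Case V = True:
  (U) forces U = True.
  (¬R ∨ ¬V) forces R = False.
  Clause (R ∨ ¬V) is falsified — contradiction.
Case V = False:
  (U) forces U = True.
  (R ∨ V) forces R = True.
  Clause (¬R ∨ V) is falsified — contradiction.
Both cases fail, so the formula is unsatisfiable.

UNSATISFIABLE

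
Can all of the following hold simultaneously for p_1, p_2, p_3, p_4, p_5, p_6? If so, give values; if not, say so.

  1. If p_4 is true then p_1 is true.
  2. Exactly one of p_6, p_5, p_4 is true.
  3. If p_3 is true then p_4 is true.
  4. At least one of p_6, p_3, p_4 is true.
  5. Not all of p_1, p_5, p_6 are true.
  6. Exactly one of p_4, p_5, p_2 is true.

p_1=T, p_2=F, p_3=F, p_4=T, p_5=F, p_6=F

  (1) p_4=T ⇒ p_1: T ✓
  (2) {p_6, p_5, p_4}: 1 true — exactly one ✓
  (3) p_3=F ⇒ p_4: vacuous ✓
  (4) {p_6, p_3, p_4}: 1 true — at least one ✓
  (5) {p_1, p_5, p_6}: 1/3 true — not all ✓
  (6) {p_4, p_5, p_2}: 1 true — exactly one ✓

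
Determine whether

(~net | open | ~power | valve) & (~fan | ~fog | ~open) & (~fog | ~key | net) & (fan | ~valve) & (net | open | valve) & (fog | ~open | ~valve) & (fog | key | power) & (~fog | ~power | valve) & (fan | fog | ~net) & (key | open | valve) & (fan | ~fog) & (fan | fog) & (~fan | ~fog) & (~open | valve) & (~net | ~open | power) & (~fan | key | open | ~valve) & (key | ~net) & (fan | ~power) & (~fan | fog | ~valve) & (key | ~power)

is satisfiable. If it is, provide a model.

valve = False, open = False, power = False, fan = True, key = True, net = True, fog = False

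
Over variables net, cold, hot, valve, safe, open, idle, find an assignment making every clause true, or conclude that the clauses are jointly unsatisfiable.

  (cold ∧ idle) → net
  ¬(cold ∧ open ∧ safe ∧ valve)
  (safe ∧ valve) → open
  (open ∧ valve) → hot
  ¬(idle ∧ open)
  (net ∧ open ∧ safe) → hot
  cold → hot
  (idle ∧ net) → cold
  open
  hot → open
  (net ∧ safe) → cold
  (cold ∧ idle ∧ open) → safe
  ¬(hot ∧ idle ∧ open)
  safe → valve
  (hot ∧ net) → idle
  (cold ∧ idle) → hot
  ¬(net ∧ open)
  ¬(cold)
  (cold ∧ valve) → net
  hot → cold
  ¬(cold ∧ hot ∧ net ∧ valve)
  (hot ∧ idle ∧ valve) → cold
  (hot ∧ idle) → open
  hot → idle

Unit clause (open) forces open = True.
In (¬net ∨ ¬open) only ¬net is left, so net = False.
In (¬idle ∨ ¬open) only ¬idle is left, so idle = False.
Unit clause (¬cold) forces cold = False.
In (¬hot ∨ idle) only ¬hot is left, so hot = False.
In (hot ∨ ¬open ∨ ¬valve) only ¬valve is left, so valve = False.
In (¬safe ∨ valve) only ¬safe is left, so safe = False.
All clauses satisfied.

net=F, cold=F, hot=F, valve=F, safe=F, open=T, idle=F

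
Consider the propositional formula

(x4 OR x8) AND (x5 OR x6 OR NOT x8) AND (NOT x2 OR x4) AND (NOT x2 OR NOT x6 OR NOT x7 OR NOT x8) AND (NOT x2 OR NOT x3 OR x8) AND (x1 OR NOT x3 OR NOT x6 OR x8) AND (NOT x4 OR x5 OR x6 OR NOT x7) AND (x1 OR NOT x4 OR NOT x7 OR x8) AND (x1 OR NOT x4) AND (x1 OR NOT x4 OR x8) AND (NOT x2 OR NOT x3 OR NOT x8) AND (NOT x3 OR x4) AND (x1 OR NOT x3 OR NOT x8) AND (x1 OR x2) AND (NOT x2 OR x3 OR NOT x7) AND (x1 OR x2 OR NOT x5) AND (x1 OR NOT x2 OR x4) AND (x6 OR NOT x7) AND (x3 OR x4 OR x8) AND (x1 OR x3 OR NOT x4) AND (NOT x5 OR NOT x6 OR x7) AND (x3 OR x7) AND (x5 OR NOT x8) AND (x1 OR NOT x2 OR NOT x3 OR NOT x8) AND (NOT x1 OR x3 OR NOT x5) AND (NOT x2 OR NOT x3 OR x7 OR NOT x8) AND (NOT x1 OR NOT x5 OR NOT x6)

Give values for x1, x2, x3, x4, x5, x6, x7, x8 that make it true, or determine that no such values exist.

x1: True; x2: False; x3: True; x4: True; x5: False; x6: False; x7: False; x8: False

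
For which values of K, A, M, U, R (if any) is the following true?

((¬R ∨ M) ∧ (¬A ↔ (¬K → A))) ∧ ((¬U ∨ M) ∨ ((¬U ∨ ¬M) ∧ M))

K = True, A = False, M = True, U = False, R = True

  (¬R ∨ M) ∧ (¬A ↔ (¬K → A)) = True
    ¬R ∨ M = True
      ¬R = False
    ¬A ↔ (¬K → A) = True
      ¬A = True
      ¬K → A = True
        ¬K = False
  (¬U ∨ M) ∨ ((¬U ∨ ¬M) ∧ M) = True
    ¬U ∨ M = True
      ¬U = True
    (¬U ∨ ¬M) ∧ M = True
      ¬U ∨ ¬M = True
        ¬U = True
        ¬M = False
Both conjuncts True, so the formula holds.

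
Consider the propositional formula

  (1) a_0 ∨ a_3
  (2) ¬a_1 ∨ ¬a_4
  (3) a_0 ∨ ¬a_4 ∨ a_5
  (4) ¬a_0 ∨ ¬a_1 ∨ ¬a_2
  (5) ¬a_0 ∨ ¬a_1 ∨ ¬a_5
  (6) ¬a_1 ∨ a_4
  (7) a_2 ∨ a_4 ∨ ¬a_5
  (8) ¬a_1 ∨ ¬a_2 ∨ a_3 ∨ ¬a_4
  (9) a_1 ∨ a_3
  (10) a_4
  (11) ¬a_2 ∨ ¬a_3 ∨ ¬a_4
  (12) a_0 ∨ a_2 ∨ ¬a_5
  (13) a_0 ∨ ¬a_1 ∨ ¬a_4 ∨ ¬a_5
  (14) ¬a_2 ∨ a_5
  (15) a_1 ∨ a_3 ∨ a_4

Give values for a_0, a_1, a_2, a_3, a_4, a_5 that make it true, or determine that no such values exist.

Unit clause (a_4) forces a_4 = True.
In (¬a_1 ∨ ¬a_4) only ¬a_1 is left, so a_1 = False.
In (a_1 ∨ a_3) only a_3 is left, so a_3 = True.
In (¬a_2 ∨ ¬a_3 ∨ ¬a_4) only ¬a_2 is left, so a_2 = False.
Try a_0 = False:
  (a_0 ∨ ¬a_4 ∨ a_5) forces a_5 = True.
  clause (a_0 ∨ a_2 ∨ ¬a_5) is falsified — backtrack.
So a_0 = True.
Set a_5 = True.
All clauses satisfied.

a_0=T, a_1=F, a_2=F, a_3=T, a_4=T, a_5=T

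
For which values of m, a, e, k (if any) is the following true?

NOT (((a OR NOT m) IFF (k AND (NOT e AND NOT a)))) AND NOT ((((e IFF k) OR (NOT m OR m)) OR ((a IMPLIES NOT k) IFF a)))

Unsatisfiable

The conjunct NOT ((((e IFF k) OR (NOT m OR m)) OR ((a IMPLIES NOT k) IFF a))) is unsatisfiable on its own:
  m = True: this becomes NOT ((True OR ((a IMPLIES NOT k) IFF a))) = False.
  m = False: this becomes NOT ((True OR ((a IMPLIES NOT k) IFF a))) = False.
So the whole conjunction is unsatisfiable.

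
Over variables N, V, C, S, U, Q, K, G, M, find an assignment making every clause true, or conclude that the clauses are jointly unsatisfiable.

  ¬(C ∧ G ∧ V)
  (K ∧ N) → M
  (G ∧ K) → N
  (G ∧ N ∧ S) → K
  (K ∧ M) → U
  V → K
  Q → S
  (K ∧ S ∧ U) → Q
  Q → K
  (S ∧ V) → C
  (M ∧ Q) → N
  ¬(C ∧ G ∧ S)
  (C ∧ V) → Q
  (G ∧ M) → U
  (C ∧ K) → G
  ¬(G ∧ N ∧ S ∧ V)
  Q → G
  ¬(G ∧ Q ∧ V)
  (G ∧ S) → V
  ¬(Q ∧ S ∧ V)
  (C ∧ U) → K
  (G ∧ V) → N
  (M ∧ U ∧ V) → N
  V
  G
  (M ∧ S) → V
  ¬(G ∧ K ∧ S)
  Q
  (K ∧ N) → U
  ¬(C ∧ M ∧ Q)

Case V = True:
  (Q) forces Q = True.
  (¬Q ∨ S) forces S = True.
  Clause (¬Q ∨ ¬S ∨ ¬V) is falsified — contradiction.
Case V = False:
  Clause (V) is falsified — contradiction.
Both cases fail, so the formula is unsatisfiable.

Unsatisfiable — no assignment works.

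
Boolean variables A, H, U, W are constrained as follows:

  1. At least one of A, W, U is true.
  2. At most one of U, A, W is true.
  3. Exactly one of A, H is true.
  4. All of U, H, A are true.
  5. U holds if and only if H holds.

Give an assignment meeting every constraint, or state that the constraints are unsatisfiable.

Case A = True:
  (2) with A=T forces U = False.
  Constraint (4) is violated (U=F) — contradiction.
Case A = False:
  Constraint (4) is violated (A=F) — contradiction.
Both cases fail — unsatisfiable.

No satisfying assignment exists.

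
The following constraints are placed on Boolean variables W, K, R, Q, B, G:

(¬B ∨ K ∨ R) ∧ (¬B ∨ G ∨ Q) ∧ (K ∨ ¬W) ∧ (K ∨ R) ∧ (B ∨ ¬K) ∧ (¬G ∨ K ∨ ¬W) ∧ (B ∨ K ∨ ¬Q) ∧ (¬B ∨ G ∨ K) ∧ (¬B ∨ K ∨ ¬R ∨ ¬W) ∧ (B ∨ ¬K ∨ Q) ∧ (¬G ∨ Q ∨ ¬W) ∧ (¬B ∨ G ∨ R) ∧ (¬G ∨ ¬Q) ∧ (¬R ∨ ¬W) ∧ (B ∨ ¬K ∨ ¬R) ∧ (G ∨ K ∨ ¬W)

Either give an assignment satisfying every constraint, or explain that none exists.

W = False, K = False, R = True, Q = False, B = False, G = True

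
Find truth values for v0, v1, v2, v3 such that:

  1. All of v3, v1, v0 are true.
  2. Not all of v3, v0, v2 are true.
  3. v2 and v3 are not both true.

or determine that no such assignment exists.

v0 = True, v1 = True, v2 = False, v3 = True

  (1) {v3, v1, v0}: all 3 true ✓
  (2) {v3, v0, v2}: 2/3 true — not all ✓
  (3) v2=F, v3=T — not both ✓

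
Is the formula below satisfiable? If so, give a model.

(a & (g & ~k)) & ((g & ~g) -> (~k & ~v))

g = True, a = True, v = False, k = False

  a & (g & ~k) = True
    g & ~k = True
      ~k = True
  (g & ~g) -> (~k & ~v) = True
    g & ~g = False
      ~g = False
    ~k & ~v = True
      ~k = True
      ~v = True
Both conjuncts True, so the formula holds.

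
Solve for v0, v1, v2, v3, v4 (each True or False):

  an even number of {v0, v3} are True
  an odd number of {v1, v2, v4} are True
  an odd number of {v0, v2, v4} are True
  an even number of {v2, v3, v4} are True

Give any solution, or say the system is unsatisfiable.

Adding constraints 1, 3, 4 mod 2: every variable appears an even number of times on the left, so the left side is 0.
But the right sides sum to 1 (mod 2). 0 ≠ 1 — the system is inconsistent.

Unsatisfiable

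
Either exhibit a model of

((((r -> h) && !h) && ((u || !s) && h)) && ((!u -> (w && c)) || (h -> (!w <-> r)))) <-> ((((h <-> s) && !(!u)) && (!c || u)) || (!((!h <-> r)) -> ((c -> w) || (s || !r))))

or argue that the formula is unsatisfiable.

c: True, s: False, h: True, u: True, w: False, r: True

  ((((r -> h) && !h) && ((u || !s) && h)) && ((!u -> (w && c)) || (h -> (!w <-> r)))) <-> ((((h <-> s) && !(!u)) && (!c || u)) || (!((!h <-> r)) -> ((c -> w) || (s || !r)))) = True
    (((r -> h) && !h) && ((u || !s) && h)) && ((!u -> (w && c)) || (h -> (!w <-> r))) = False
      ((r -> h) && !h) && ((u || !s) && h) = False
        (r -> h) && !h = False
          r -> h = True
          !h = False
        (u || !s) && h = True
          u || !s = True
            !s = True
      (!u -> (w && c)) || (h -> (!w <-> r)) = True
        !u -> (w && c) = True
          !u = False
          w && c = False
        h -> (!w <-> r) = True
          !w <-> r = True
            !w = True
    (((h <-> s) && !(!u)) && (!c || u)) || (!((!h <-> r)) -> ((c -> w) || (s || !r))) = False
      ((h <-> s) && !(!u)) && (!c || u) = False
        (h <-> s) && !(!u) = False
          h <-> s = False
          !(!u) = True
            !u = False
        !c || u = True
          !c = False
      !((!h <-> r)) -> ((c -> w) || (s || !r)) = False
        !((!h <-> r)) = True
          !h <-> r = False
            !h = False
        (c -> w) || (s || !r) = False
          c -> w = False
          s || !r = False
            !r = False
The formula evaluates to True.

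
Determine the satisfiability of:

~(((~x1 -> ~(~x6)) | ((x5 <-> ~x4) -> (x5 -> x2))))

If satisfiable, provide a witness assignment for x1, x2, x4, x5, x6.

x1 = False; x2 = False; x4 = False; x5 = True; x6 = False

  ~(((~x1 -> ~(~x6)) | ((x5 <-> ~x4) -> (x5 -> x2)))) = True
    (~x1 -> ~(~x6)) | ((x5 <-> ~x4) -> (x5 -> x2)) = False
      ~x1 -> ~(~x6) = False
        ~x1 = True
        ~(~x6) = False
          ~x6 = True
      (x5 <-> ~x4) -> (x5 -> x2) = False
        x5 <-> ~x4 = True
          ~x4 = True
        x5 -> x2 = False
The formula evaluates to True.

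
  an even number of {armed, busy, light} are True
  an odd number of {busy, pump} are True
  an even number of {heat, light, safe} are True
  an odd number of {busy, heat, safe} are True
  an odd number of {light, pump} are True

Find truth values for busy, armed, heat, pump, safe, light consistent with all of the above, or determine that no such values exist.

Adding constraints 2, 3, 4, 5 mod 2: every variable appears an even number of times on the left, so the left side is 0.
But the right sides sum to 1 (mod 2). 0 ≠ 1 — the system is inconsistent.

Unsatisfiable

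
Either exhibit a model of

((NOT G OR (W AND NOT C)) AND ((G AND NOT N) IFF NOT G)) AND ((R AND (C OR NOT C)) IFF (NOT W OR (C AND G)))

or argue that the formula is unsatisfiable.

R: False; N: True; C: False; G: True; W: True

  (NOT G OR (W AND NOT C)) AND ((G AND NOT N) IFF NOT G) = True
    NOT G OR (W AND NOT C) = True
      NOT G = False
      W AND NOT C = True
        NOT C = True
    (G AND NOT N) IFF NOT G = True
      G AND NOT N = False
        NOT N = False
      NOT G = False
  (R AND (C OR NOT C)) IFF (NOT W OR (C AND G)) = True
    R AND (C OR NOT C) = False
      C OR NOT C = True
        NOT C = True
    NOT W OR (C AND G) = False
      NOT W = False
      C AND G = False
Both conjuncts True, so the formula holds.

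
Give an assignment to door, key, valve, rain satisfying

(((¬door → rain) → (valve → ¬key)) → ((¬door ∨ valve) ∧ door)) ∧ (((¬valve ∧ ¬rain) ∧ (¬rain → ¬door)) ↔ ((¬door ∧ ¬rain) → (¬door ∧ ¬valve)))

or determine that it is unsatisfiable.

UNSATISFIABLE

Case rain = True: the conjunct ((¬valve ∧ ¬rain) ∧ (¬rain → ¬door)) ↔ ((¬door ∧ ¬rain) → (¬door ∧ ¬valve)) becomes (False ∧ True) ↔ (False → (¬door ∧ ¬valve)) = False.
Case rain = False: the formula simplifies to ((door → (valve → ¬key)) → ((¬door ∨ valve) ∧ door)) ∧ ((¬valve ∧ ¬door) ↔ (¬door → (¬door ∧ ¬valve))).
  door = True: the conjunct (¬valve ∧ ¬door) ↔ (¬door → (¬door ∧ ¬valve)) becomes (¬valve ∧ False) ↔ (False → False) = False.
  door = False: the conjunct (door → (valve → ¬key)) → ((¬door ∨ valve) ∧ door) becomes (False → (valve → ¬key)) → (True ∧ False) = False.
Both cases fail — unsatisfiable.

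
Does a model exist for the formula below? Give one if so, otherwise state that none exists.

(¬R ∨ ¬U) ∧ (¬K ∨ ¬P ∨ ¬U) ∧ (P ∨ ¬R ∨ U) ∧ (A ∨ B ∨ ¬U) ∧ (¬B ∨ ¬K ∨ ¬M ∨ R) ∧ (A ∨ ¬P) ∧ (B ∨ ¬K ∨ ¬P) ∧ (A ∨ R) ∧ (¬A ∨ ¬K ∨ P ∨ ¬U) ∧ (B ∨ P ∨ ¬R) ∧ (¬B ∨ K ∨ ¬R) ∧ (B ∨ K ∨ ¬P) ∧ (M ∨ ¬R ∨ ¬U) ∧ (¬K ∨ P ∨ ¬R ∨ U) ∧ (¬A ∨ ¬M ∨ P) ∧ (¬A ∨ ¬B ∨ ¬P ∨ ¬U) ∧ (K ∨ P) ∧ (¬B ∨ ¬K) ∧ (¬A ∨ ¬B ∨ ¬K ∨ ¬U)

Set B = True.
  then (¬B ∨ ¬K) forces K = False.
  then (¬B ∨ K ∨ ¬R) forces R = False.
  then (K ∨ P) forces P = True.
  then (A ∨ ¬P) forces A = True.
  then (¬A ∨ ¬B ∨ ¬P ∨ ¬U) forces U = False.
Set M = True.
All clauses satisfied.

B: True, R: False, A: True, U: False, K: False, P: True, M: True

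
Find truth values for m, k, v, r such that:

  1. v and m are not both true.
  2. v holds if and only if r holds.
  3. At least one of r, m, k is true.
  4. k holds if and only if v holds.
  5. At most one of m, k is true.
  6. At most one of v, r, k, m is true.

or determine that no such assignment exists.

m: True, k: False, v: False, r: False

  (1) v=F, m=T — not both ✓
  (2) v=F, r=F — same ✓
  (3) {r, m, k}: 1 true — at least one ✓
  (4) k=F, v=F — same ✓
  (5) {m, k}: 1 true — at most one ✓
  (6) {v, r, k, m}: 1 true — at most one ✓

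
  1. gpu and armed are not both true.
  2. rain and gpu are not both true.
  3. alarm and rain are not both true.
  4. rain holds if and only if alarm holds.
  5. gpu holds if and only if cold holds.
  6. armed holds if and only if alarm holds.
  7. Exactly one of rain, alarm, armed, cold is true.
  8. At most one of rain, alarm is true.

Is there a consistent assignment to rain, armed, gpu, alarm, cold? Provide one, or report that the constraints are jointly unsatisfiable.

rain = False, armed = False, gpu = True, alarm = False, cold = True

  (1) gpu=T, armed=F — not both ✓
  (2) rain=F, gpu=T — not both ✓
  (3) alarm=F, rain=F — not both ✓
  (4) rain=F, alarm=F — same ✓
  (5) gpu=T, cold=T — same ✓
  (6) armed=F, alarm=F — same ✓
  (7) {rain, alarm, armed, cold}: 1 true — exactly one ✓
  (8) {rain, alarm}: 0 true — at most one ✓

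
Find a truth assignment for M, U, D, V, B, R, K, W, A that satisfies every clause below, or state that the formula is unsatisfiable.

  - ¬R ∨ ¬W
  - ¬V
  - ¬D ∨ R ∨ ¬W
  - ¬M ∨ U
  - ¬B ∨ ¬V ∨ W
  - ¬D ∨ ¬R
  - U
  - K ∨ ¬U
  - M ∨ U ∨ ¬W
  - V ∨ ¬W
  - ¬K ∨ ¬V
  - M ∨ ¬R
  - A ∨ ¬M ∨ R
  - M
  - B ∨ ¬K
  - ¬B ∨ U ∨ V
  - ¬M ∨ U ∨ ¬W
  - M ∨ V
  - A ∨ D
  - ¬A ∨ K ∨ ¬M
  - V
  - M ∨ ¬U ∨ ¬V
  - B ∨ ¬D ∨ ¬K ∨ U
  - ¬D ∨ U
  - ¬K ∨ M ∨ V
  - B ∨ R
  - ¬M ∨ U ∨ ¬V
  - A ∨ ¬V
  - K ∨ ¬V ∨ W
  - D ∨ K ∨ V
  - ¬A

UNSATISFIABLE

Case V = True:
  Clause (¬V) is falsified — contradiction.
Case V = False:
  Clause (V) is falsified — contradiction.
Both cases fail, so the formula is unsatisfiable.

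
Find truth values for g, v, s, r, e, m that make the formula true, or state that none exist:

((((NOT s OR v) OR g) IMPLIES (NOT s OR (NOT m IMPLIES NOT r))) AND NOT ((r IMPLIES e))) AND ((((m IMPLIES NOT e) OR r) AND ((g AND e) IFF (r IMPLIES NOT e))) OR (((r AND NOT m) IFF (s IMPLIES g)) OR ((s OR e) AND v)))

g = False, v = True, s = False, r = True, e = False, m = False

  (((NOT s OR v) OR g) IMPLIES (NOT s OR (NOT m IMPLIES NOT r))) AND NOT ((r IMPLIES e)) = True
    ((NOT s OR v) OR g) IMPLIES (NOT s OR (NOT m IMPLIES NOT r)) = True
      (NOT s OR v) OR g = True
        NOT s OR v = True
          NOT s = True
      NOT s OR (NOT m IMPLIES NOT r) = True
        NOT s = True
        NOT m IMPLIES NOT r = False
          NOT m = True
          NOT r = False
    NOT ((r IMPLIES e)) = True
      r IMPLIES e = False
  (((m IMPLIES NOT e) OR r) AND ((g AND e) IFF (r IMPLIES NOT e))) OR (((r AND NOT m) IFF (s IMPLIES g)) OR ((s OR e) AND v)) = True
    ((m IMPLIES NOT e) OR r) AND ((g AND e) IFF (r IMPLIES NOT e)) = False
      (m IMPLIES NOT e) OR r = True
        m IMPLIES NOT e = True
          NOT e = True
      (g AND e) IFF (r IMPLIES NOT e) = False
        g AND e = False
        r IMPLIES NOT e = True
          NOT e = True
    ((r AND NOT m) IFF (s IMPLIES g)) OR ((s OR e) AND v) = True
      (r AND NOT m) IFF (s IMPLIES g) = True
        r AND NOT m = True
          NOT m = True
        s IMPLIES g = True
      (s OR e) AND v = False
        s OR e = False
Both conjuncts True, so the formula holds.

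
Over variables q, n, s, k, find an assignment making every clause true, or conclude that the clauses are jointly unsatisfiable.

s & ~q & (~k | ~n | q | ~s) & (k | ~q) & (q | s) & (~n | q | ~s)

q=F, n=F, s=T, k=F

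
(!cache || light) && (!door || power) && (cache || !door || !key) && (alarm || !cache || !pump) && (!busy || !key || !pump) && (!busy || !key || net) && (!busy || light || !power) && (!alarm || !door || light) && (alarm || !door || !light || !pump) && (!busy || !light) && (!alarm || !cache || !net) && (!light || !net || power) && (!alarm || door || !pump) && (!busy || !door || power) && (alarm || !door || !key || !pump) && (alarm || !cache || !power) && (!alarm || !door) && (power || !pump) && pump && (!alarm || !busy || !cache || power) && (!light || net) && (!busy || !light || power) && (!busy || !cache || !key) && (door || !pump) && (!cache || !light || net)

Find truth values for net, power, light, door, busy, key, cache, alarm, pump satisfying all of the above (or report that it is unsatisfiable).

net=T, power=T, light=F, door=T, busy=F, key=F, cache=F, alarm=F, pump=T

Unit clause (pump) forces pump = True.
In (door || !pump) only door is left, so door = True.
In (!door || power) only power is left, so power = True.
In (!alarm || !door) only !alarm is left, so alarm = False.
In (alarm || !cache || !pump) only !cache is left, so cache = False.
In (alarm || !door || !light || !pump) only !light is left, so light = False.
In (alarm || !door || !key || !pump) only !key is left, so key = False.
In (!busy || light || !power) only !busy is left, so busy = False.
Set net = True.
All clauses satisfied.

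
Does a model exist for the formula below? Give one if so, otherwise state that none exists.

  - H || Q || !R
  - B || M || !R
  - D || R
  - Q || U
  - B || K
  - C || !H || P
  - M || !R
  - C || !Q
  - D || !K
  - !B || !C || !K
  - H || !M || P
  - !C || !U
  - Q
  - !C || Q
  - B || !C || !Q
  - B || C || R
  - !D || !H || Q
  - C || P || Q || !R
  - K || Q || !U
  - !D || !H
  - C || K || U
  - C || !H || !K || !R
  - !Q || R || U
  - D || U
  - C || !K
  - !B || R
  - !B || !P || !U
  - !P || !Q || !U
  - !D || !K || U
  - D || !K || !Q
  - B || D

M = True, P = True, C = True, H = False, U = False, Q = True, R = True, K = False, D = True, B = True

Unit clause (Q) forces Q = True.
In (C || !Q) only C is left, so C = True.
In (!C || !U) only !U is left, so U = False.
In (B || !C || !Q) only B is left, so B = True.
In (!Q || R || U) only R is left, so R = True.
In (D || U) only D is left, so D = True.
In (!D || !K || U) only !K is left, so K = False.
In (M || !R) only M is left, so M = True.
In (!D || !H) only !H is left, so H = False.
In (H || !M || P) only P is left, so P = True.
All clauses satisfied.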